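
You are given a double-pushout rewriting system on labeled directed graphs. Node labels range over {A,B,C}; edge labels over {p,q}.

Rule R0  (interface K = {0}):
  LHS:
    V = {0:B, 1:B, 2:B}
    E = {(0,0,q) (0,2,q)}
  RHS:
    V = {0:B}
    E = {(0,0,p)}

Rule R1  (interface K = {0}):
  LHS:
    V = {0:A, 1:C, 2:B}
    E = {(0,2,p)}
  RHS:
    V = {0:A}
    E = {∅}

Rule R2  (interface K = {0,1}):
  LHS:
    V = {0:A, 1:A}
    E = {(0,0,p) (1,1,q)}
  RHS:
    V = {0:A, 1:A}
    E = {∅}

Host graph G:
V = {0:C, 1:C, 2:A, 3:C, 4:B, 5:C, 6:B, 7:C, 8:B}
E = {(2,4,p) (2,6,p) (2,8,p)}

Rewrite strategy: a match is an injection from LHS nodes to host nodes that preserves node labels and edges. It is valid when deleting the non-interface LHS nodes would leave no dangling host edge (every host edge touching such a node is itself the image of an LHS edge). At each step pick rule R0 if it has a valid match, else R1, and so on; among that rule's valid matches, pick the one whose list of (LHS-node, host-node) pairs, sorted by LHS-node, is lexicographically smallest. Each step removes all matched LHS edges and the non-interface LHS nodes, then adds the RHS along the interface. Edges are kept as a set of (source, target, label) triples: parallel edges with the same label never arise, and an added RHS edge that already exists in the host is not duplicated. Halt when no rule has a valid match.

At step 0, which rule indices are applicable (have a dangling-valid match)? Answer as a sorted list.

Answer: [R1]

Rewrite trace:
R0: no valid match — LHS pattern not found
R1: 15 valid matches — {0↦2, 1↦0, 2↦4}, {0↦2, 1↦0, 2↦6}, {0↦2, 1↦0, 2↦8} (+12 more)
R2: no valid match — LHS pattern not found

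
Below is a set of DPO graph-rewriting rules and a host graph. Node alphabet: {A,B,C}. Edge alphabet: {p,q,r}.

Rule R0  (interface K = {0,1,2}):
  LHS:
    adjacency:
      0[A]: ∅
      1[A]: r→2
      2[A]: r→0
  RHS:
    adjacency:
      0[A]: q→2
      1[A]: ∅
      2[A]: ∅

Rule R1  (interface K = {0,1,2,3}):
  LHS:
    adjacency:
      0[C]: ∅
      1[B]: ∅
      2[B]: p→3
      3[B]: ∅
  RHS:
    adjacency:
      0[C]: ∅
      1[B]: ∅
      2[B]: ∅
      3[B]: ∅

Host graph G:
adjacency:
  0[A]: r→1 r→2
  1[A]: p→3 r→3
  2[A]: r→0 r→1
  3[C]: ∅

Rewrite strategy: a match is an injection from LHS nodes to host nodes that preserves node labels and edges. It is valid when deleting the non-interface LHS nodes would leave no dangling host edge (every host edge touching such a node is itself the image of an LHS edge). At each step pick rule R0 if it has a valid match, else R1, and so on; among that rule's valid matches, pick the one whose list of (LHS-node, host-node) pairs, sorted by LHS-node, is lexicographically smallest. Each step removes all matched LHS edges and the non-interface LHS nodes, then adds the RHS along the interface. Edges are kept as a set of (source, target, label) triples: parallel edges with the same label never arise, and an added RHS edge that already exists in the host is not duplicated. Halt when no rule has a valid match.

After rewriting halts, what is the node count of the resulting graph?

Answer: 4

Steps:
initial: |V|=4 |E|=6  E = 0-r->1 0-r->2 1-p->3 1-r->3 2-r->0 2-r->1
step 1: apply R0 at {0↦1, 1↦0, 2↦2}  → |V|=4 |E|=5  E = 0-r->1 1-q->2 1-p->3 1-r->3 2-r->0
step 2: apply R0 at {0↦1, 1↦2, 2↦0}  → |V|=4 |E|=4  E = 1-q->0 1-q->2 1-p->3 1-r->3
normal form: no rule applies after step 2
NF nodes: {0:A, 1:A, 2:A, 3:C}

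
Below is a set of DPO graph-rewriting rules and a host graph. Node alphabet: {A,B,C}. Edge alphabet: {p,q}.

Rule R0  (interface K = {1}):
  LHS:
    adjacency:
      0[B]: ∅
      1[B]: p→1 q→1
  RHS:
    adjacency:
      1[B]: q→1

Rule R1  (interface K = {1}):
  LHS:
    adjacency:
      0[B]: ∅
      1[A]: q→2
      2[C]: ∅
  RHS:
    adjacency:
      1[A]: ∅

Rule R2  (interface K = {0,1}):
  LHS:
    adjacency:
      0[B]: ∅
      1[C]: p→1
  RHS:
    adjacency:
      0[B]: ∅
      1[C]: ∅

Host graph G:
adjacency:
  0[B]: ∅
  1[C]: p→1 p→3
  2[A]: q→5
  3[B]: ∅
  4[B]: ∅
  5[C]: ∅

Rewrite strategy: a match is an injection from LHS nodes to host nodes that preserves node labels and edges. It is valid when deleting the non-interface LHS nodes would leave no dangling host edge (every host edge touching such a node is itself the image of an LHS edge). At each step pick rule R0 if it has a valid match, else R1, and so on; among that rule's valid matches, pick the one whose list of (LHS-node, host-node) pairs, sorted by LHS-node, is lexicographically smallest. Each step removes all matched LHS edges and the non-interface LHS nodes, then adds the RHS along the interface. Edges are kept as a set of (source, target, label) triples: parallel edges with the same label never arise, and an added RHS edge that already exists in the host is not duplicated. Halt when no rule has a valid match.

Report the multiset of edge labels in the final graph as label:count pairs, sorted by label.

Answer: p:1

Steps:
[0] host  ⇒  6 nodes, 3 edges  {1-p->1 1-p->3 2-q->5}
[1] R1 @ {0↦0, 1↦2, 2↦5}  ⇒  4 nodes, 2 edges  {1-p->1 1-p->3}
[2] R2 @ {0↦3, 1↦1}  ⇒  4 nodes, 1 edges  {1-p->3}
normal form: no rule applies after step 2
NF edges: [(1, 3, 'p')]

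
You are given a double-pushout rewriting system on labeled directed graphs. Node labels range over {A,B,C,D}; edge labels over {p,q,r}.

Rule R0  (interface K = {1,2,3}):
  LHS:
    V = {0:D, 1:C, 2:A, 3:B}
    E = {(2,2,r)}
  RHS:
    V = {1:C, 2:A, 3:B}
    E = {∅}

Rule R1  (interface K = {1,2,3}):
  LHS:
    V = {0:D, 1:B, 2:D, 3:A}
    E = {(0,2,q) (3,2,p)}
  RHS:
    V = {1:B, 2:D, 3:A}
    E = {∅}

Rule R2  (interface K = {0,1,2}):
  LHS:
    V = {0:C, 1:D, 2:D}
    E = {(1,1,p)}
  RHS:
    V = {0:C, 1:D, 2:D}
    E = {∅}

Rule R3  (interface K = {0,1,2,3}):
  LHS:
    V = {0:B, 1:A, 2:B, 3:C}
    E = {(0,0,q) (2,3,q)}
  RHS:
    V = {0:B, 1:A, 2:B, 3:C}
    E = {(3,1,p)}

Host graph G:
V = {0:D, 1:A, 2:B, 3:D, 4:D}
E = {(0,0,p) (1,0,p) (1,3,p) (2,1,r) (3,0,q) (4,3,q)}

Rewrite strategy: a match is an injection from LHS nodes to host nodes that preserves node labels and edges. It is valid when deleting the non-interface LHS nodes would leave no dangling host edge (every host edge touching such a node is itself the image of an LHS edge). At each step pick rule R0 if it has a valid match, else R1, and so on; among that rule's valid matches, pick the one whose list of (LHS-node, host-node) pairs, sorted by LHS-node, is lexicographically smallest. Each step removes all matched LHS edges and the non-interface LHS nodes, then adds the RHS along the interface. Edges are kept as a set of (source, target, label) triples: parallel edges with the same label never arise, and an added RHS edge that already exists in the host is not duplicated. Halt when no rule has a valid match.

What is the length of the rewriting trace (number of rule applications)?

Answer: 2

Rewrite trace:
[0] host  ⇒  5 nodes, 6 edges  {0-p->0 1-p->0 1-p->3 2-r->1 3-q->0 4-q->3}
[1] R1 @ {0↦4, 1↦2, 2↦3, 3↦1}  ⇒  4 nodes, 4 edges  {0-p->0 1-p->0 2-r->1 3-q->0}
[2] R1 @ {0↦3, 1↦2, 2↦0, 3↦1}  ⇒  3 nodes, 2 edges  {0-p->0 2-r->1}
final graph: no rule applies after step 2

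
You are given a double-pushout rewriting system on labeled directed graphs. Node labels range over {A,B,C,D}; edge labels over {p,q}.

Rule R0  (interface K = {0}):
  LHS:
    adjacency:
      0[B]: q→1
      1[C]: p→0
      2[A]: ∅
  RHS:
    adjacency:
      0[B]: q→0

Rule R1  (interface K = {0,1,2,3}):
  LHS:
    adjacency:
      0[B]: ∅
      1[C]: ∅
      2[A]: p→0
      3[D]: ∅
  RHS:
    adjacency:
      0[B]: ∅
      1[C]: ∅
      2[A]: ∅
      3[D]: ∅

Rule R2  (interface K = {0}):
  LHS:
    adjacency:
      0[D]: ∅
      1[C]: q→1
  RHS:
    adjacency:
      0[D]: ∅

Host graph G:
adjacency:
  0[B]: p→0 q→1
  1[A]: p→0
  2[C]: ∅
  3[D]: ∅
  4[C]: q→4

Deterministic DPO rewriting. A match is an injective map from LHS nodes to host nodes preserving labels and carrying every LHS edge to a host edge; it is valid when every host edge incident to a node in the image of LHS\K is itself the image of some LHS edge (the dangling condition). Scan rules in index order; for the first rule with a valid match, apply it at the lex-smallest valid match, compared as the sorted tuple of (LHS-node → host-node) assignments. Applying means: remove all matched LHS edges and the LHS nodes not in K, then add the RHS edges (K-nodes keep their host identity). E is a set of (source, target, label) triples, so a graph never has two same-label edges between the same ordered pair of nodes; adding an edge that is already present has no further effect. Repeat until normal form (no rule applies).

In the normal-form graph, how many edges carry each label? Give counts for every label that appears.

Answer: p:1 q:1

Steps:
initial: |V|=5 |E|=4  E = 0-p->0 0-q->1 1-p->0 4-q->4
step 1: apply R1 at {0↦0, 1↦2, 2↦1, 3↦3}  → |V|=5 |E|=3  E = 0-p->0 0-q->1 4-q->4
step 2: apply R2 at {0↦3, 1↦4}  → |V|=4 |E|=2  E = 0-p->0 0-q->1
normal form: no rule applies after step 2
NF edges: [(0, 0, 'p'), (0, 1, 'q')]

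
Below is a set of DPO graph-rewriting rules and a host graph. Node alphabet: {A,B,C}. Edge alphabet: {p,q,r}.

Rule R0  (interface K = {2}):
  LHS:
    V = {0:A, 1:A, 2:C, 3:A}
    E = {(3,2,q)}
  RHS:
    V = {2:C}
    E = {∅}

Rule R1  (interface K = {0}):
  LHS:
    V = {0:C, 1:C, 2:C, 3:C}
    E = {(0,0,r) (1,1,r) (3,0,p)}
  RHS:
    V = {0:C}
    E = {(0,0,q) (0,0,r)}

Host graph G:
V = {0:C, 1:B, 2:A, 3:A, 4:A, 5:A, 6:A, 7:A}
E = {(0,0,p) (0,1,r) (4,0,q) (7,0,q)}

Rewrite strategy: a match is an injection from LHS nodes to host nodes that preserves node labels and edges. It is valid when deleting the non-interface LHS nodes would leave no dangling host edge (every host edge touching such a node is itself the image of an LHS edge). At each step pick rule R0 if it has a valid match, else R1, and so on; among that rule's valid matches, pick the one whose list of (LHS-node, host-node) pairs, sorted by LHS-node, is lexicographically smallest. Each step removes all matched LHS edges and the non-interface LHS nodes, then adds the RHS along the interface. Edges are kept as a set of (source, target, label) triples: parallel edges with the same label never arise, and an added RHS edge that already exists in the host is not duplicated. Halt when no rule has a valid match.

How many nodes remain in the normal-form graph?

Answer: 2

Steps:
start.  V:8 E:4  edges: 0-p->0 0-r->1 4-q->0 7-q->0
1. fire R0 via {0↦2, 1↦3, 2↦0, 3↦4}  →  V:5 E:3  edges: 0-p->0 0-r->1 7-q->0
2. fire R0 via {0↦5, 1↦6, 2↦0, 3↦7}  →  V:2 E:2  edges: 0-p->0 0-r->1
halt: no rule applies after step 2
NF nodes: {0:C, 1:B}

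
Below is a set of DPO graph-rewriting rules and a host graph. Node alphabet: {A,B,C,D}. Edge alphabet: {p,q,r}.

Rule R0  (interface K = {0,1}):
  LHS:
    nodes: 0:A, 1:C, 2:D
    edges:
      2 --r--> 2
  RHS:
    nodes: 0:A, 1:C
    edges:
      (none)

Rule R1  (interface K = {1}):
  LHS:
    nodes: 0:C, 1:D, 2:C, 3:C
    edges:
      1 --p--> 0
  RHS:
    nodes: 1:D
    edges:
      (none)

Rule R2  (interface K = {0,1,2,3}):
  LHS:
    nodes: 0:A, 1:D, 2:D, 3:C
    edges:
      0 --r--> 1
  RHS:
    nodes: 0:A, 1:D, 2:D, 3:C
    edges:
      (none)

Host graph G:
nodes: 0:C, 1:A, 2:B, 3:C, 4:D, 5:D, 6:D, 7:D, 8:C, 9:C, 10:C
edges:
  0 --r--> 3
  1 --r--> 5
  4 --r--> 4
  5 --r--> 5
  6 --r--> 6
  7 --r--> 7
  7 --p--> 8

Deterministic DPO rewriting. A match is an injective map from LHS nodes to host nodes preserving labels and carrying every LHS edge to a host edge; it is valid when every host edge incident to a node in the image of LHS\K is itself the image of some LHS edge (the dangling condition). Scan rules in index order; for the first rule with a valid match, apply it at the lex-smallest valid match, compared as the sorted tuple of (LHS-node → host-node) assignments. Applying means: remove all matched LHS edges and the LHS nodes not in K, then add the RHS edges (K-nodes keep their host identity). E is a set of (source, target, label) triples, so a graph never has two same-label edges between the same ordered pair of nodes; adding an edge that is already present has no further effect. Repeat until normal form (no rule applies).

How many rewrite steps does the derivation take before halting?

initial: |V|=11 |E|=7  E = 0-r->3 1-r->5 4-r->4 5-r->5 6-r->6 7-r->7 7-p->8
step 1: apply R0 at {0↦1, 1↦0, 2↦4}  → |V|=10 |E|=6  E = 0-r->3 1-r->5 5-r->5 6-r->6 7-r->7 7-p->8
step 2: apply R0 at {0↦1, 1↦0, 2↦6}  → |V|=9 |E|=5  E = 0-r->3 1-r->5 5-r->5 7-r->7 7-p->8
step 3: apply R1 at {0↦8, 1↦7, 2↦9, 3↦10}  → |V|=6 |E|=4  E = 0-r->3 1-r->5 5-r->5 7-r->7
step 4: apply R0 at {0↦1, 1↦0, 2↦7}  → |V|=5 |E|=3  E = 0-r->3 1-r->5 5-r->5
normal form: no rule applies after step 4

Answer: 4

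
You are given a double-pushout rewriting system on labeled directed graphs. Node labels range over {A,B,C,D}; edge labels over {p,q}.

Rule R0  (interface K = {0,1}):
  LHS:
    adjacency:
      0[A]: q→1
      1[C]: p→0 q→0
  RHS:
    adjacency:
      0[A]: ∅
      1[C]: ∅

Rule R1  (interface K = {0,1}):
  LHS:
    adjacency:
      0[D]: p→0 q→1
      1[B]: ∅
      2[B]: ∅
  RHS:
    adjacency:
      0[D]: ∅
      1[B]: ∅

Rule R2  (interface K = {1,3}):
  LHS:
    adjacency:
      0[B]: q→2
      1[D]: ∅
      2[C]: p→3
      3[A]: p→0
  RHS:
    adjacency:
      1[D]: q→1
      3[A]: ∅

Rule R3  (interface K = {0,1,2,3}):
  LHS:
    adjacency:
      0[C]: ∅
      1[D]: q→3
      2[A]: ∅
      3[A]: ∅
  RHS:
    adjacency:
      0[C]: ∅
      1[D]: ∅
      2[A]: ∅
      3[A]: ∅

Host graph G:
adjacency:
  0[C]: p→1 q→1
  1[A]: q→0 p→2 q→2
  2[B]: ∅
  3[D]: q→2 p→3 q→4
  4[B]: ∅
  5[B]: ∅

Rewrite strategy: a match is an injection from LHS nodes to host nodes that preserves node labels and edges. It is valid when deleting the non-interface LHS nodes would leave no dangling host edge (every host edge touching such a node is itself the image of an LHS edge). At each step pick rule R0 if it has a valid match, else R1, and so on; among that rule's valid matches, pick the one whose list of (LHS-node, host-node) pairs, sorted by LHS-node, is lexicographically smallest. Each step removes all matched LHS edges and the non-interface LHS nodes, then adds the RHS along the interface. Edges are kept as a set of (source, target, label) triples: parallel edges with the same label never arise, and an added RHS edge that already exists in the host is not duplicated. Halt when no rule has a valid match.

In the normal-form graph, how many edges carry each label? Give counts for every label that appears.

[0] host  ⇒  6 nodes, 8 edges  {0-p->1 0-q->1 1-q->0 1-p->2 1-q->2 3-q->2 3-p->3 3-q->4}
[1] R0 @ {0↦1, 1↦0}  ⇒  6 nodes, 5 edges  {1-p->2 1-q->2 3-q->2 3-p->3 3-q->4}
[2] R1 @ {0↦3, 1↦2, 2↦5}  ⇒  5 nodes, 3 edges  {1-p->2 1-q->2 3-q->4}
halt: no rule applies after step 2
NF edges: [(1, 2, 'p'), (1, 2, 'q'), (3, 4, 'q')]

Answer: p:1 q:2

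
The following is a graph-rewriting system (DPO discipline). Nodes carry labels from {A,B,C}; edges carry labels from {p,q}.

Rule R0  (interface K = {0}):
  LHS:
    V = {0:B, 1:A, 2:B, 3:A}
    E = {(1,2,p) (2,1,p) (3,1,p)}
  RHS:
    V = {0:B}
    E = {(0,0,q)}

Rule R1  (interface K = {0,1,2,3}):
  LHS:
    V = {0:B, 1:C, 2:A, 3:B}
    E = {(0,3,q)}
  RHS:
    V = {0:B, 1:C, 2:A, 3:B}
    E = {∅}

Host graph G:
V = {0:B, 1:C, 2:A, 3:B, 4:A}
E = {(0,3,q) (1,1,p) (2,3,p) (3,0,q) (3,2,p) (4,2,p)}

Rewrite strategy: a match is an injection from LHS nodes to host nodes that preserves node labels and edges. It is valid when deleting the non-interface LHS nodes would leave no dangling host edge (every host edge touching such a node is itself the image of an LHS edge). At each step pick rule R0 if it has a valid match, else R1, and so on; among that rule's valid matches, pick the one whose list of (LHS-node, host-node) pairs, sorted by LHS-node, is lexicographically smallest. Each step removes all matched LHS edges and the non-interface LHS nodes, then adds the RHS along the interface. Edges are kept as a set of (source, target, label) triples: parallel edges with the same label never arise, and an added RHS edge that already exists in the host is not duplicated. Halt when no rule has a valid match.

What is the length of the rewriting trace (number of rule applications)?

initial: |V|=5 |E|=6  E = 0-q->3 1-p->1 2-p->3 3-q->0 3-p->2 4-p->2
step 1: apply R1 at {0↦0, 1↦1, 2↦2, 3↦3}  → |V|=5 |E|=5  E = 1-p->1 2-p->3 3-q->0 3-p->2 4-p->2
step 2: apply R1 at {0↦3, 1↦1, 2↦2, 3↦0}  → |V|=5 |E|=4  E = 1-p->1 2-p->3 3-p->2 4-p->2
step 3: apply R0 at {0↦0, 1↦2, 2↦3, 3↦4}  → |V|=2 |E|=2  E = 0-q->0 1-p->1
halt: no rule applies after step 3

Answer: 3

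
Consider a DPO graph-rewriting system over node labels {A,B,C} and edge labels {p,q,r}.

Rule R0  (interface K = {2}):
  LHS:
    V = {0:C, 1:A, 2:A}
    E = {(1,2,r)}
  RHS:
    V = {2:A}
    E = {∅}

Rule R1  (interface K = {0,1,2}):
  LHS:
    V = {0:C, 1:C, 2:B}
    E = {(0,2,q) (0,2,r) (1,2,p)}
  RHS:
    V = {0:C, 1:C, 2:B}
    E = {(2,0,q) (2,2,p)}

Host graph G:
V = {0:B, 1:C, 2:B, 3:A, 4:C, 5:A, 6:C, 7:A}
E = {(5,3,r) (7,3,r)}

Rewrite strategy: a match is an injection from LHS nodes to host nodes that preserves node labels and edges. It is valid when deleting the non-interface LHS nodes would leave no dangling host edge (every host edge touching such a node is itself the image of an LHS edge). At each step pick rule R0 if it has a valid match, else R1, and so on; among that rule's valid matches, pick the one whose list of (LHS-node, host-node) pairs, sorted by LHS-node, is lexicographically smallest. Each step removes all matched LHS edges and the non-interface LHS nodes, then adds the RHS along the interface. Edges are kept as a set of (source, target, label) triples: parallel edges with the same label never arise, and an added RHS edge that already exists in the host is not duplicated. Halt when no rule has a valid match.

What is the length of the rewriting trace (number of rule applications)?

Answer: 2

Steps:
[0] host  ⇒  8 nodes, 2 edges  {5-r->3 7-r->3}
[1] R0 @ {0↦1, 1↦5, 2↦3}  ⇒  6 nodes, 1 edges  {7-r->3}
[2] R0 @ {0↦4, 1↦7, 2↦3}  ⇒  4 nodes, 0 edges  {∅}
final graph: no rule applies after step 2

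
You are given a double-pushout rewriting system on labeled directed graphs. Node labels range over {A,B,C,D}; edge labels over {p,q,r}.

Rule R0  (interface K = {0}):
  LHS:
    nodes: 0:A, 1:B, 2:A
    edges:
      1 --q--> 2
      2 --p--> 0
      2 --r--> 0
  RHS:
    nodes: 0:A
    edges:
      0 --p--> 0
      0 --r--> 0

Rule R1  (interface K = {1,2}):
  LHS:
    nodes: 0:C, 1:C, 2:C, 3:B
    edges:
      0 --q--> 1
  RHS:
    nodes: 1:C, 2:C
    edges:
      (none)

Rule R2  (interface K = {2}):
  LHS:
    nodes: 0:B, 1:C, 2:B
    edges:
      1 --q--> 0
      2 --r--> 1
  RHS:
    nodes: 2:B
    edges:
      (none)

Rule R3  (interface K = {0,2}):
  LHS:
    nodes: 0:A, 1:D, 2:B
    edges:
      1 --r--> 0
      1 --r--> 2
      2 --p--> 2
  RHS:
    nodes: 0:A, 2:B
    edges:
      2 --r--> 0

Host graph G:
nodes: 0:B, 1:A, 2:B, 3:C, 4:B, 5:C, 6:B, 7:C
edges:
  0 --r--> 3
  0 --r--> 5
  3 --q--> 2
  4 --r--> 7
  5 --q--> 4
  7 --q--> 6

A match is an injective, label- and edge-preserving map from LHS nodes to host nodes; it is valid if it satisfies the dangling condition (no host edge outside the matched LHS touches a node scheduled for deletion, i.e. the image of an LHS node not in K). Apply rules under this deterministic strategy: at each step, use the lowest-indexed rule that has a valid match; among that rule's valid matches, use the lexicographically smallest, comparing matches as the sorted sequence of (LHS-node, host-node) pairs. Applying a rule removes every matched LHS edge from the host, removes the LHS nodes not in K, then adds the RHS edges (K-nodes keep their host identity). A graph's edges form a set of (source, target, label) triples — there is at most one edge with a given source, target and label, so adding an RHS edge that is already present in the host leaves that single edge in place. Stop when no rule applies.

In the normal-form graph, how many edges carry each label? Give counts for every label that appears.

[0] host  ⇒  8 nodes, 6 edges  {0-r->3 0-r->5 3-q->2 4-r->7 5-q->4 7-q->6}
[1] R2 @ {0↦2, 1↦3, 2↦0}  ⇒  6 nodes, 4 edges  {0-r->5 4-r->7 5-q->4 7-q->6}
[2] R2 @ {0↦6, 1↦7, 2↦4}  ⇒  4 nodes, 2 edges  {0-r->5 5-q->4}
[3] R2 @ {0↦4, 1↦5, 2↦0}  ⇒  2 nodes, 0 edges  {∅}
normal form: no rule applies after step 3
NF edges: []

Answer: (no edges)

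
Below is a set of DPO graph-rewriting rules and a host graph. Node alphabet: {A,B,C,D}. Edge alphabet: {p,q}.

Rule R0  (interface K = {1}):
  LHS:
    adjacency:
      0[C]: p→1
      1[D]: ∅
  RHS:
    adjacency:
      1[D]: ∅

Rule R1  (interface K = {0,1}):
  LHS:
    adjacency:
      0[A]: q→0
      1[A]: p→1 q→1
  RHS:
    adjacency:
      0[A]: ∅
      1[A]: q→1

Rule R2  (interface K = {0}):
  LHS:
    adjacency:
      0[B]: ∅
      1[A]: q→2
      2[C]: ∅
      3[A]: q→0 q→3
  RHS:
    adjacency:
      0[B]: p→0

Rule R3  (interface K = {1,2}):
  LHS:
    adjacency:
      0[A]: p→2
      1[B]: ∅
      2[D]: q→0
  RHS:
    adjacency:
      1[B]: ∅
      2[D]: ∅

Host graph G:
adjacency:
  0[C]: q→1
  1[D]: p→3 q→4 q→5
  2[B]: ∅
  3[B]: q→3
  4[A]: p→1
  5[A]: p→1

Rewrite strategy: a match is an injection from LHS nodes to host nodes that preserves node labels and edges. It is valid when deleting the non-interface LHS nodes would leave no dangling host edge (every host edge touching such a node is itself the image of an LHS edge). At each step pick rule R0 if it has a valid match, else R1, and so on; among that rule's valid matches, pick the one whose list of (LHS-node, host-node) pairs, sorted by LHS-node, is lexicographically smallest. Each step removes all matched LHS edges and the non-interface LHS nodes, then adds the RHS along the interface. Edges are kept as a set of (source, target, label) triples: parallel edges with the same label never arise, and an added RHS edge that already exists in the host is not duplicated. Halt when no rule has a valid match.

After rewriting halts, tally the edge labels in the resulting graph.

start.  V:6 E:7  edges: 0-q->1 1-p->3 1-q->4 1-q->5 3-q->3 4-p->1 5-p->1
1. fire R3 via {0↦4, 1↦2, 2↦1}  →  V:5 E:5  edges: 0-q->1 1-p->3 1-q->5 3-q->3 5-p->1
2. fire R3 via {0↦5, 1↦2, 2↦1}  →  V:4 E:3  edges: 0-q->1 1-p->3 3-q->3
halt: no rule applies after step 2
NF edges: [(0, 1, 'q'), (1, 3, 'p'), (3, 3, 'q')]

Answer: p:1 q:2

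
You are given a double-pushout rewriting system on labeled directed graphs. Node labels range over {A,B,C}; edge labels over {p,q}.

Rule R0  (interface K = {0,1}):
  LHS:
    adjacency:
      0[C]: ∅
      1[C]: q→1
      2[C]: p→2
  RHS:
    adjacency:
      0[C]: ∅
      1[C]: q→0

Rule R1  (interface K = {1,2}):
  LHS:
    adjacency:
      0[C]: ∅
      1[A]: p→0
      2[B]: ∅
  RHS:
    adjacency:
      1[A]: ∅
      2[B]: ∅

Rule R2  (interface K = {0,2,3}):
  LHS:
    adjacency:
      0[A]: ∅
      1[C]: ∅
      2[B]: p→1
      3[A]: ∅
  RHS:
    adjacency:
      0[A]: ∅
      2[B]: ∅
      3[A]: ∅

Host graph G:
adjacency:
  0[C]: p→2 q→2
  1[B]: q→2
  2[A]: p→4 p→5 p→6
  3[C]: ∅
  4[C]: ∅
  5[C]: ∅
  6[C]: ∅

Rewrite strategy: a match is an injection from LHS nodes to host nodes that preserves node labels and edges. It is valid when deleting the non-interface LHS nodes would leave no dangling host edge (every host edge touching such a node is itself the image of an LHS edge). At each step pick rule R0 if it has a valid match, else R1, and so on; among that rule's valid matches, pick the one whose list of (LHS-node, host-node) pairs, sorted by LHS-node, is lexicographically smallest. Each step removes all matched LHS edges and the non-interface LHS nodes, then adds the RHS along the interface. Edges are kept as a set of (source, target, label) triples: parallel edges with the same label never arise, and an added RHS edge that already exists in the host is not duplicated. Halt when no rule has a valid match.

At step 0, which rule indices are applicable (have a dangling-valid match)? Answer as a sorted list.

R0: no valid match — LHS pattern not found
R1: 3 valid matches — {0↦4, 1↦2, 2↦1}, {0↦5, 1↦2, 2↦1}, {0↦6, 1↦2, 2↦1}
R2: no valid match — LHS pattern not found

Answer: [R1]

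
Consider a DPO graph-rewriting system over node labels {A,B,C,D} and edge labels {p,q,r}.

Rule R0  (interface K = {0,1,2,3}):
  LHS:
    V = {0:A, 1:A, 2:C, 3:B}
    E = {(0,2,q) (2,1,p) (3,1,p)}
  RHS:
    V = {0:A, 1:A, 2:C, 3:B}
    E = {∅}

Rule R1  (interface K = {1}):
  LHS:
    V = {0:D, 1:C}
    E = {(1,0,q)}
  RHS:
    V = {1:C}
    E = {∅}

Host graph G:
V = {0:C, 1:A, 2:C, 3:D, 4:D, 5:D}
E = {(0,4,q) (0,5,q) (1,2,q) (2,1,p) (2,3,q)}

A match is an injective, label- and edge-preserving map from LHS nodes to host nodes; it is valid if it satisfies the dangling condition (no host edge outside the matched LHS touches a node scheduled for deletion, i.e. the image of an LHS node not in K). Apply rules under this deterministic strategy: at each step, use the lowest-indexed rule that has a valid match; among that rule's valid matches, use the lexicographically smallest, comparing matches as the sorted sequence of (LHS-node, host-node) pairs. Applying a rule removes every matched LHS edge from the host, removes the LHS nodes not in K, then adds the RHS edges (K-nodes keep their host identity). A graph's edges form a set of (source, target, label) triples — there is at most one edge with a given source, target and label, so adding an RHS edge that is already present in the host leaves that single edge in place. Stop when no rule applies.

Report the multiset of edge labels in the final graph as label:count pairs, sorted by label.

initial: |V|=6 |E|=5  E = 0-q->4 0-q->5 1-q->2 2-p->1 2-q->3
step 1: apply R1 at {0↦3, 1↦2}  → |V|=5 |E|=4  E = 0-q->4 0-q->5 1-q->2 2-p->1
step 2: apply R1 at {0↦4, 1↦0}  → |V|=4 |E|=3  E = 0-q->5 1-q->2 2-p->1
step 3: apply R1 at {0↦5, 1↦0}  → |V|=3 |E|=2  E = 1-q->2 2-p->1
normal form: no rule applies after step 3
NF edges: [(1, 2, 'q'), (2, 1, 'p')]

Answer: p:1 q:1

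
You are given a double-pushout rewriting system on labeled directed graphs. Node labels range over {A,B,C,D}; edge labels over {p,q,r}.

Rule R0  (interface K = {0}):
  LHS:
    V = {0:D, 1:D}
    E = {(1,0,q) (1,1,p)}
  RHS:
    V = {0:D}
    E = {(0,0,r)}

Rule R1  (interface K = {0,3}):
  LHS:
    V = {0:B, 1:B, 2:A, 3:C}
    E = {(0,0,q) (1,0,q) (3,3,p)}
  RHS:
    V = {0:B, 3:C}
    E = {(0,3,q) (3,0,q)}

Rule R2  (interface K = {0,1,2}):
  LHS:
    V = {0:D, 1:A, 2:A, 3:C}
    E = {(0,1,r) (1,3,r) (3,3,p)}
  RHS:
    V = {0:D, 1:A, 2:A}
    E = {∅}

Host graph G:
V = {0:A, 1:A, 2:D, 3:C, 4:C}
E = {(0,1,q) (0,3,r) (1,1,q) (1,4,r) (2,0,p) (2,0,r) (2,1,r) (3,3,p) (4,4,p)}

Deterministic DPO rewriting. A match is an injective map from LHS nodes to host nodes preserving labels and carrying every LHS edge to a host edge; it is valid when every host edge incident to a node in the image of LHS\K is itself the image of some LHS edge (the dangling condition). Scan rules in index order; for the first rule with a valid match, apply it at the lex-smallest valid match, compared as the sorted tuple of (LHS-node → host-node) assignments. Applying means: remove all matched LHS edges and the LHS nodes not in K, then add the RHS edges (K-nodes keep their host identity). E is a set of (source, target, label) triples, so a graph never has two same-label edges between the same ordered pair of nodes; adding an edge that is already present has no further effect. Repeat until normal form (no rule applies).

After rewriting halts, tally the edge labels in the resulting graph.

Answer: p:1 q:2

Rewrite trace:
initial: |V|=5 |E|=9  E = 0-q->1 0-r->3 1-q->1 1-r->4 2-p->0 2-r->0 2-r->1 3-p->3 4-p->4
step 1: apply R2 at {0↦2, 1↦0, 2↦1, 3↦3}  → |V|=4 |E|=6  E = 0-q->1 1-q->1 1-r->4 2-p->0 2-r->1 4-p->4
step 2: apply R2 at {0↦2, 1↦1, 2↦0, 3↦4}  → |V|=3 |E|=3  E = 0-q->1 1-q->1 2-p->0
final graph: no rule applies after step 2
NF edges: [(0, 1, 'q'), (1, 1, 'q'), (2, 0, 'p')]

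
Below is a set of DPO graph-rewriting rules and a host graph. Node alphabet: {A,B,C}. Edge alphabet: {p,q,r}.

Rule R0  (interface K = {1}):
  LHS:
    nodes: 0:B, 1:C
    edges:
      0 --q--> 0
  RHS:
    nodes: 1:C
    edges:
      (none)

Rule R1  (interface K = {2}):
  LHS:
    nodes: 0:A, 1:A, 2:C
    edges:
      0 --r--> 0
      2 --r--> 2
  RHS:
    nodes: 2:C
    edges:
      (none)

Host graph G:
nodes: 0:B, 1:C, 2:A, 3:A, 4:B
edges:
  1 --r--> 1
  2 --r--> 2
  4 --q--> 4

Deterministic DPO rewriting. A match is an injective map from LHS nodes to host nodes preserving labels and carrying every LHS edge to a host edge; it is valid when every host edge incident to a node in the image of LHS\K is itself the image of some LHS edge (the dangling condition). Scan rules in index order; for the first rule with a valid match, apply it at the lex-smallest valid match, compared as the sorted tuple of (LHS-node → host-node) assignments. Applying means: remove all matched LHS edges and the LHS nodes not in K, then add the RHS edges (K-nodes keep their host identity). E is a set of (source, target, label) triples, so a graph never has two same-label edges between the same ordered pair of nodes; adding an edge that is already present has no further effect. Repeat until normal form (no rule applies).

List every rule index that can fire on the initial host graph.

R0: 1 valid match — {0↦4, 1↦1}
R1: 1 valid match — {0↦2, 1↦3, 2↦1}

Answer: [R0,R1]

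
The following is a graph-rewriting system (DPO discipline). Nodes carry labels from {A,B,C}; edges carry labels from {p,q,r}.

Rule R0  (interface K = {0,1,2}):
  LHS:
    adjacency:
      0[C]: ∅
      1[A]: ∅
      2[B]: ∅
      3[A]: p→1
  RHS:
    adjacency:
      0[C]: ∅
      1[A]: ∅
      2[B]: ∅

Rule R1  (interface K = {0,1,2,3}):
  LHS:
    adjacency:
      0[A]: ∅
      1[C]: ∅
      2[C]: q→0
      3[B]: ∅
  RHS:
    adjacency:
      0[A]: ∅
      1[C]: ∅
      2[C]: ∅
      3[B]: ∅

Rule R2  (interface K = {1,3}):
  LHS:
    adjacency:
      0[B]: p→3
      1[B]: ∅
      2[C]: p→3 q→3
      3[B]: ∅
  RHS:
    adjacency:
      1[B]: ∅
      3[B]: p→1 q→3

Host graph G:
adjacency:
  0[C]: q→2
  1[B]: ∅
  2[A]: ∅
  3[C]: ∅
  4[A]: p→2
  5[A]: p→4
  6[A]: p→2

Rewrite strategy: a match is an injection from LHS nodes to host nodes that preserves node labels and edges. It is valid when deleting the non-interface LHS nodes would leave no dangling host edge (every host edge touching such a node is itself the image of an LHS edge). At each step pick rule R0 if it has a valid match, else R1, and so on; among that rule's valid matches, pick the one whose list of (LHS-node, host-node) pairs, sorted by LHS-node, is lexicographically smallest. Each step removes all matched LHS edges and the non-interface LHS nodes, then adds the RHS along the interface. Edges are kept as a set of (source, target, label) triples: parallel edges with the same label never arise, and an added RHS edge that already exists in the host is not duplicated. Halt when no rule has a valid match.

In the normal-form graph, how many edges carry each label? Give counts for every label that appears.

Answer: (no edges)

Steps:
initial: |V|=7 |E|=4  E = 0-q->2 4-p->2 5-p->4 6-p->2
step 1: apply R0 at {0↦0, 1↦2, 2↦1, 3↦6}  → |V|=6 |E|=3  E = 0-q->2 4-p->2 5-p->4
step 2: apply R0 at {0↦0, 1↦4, 2↦1, 3↦5}  → |V|=5 |E|=2  E = 0-q->2 4-p->2
step 3: apply R0 at {0↦0, 1↦2, 2↦1, 3↦4}  → |V|=4 |E|=1  E = 0-q->2
step 4: apply R1 at {0↦2, 1↦3, 2↦0, 3↦1}  → |V|=4 |E|=0  E = ∅
halt: no rule applies after step 4
NF edges: []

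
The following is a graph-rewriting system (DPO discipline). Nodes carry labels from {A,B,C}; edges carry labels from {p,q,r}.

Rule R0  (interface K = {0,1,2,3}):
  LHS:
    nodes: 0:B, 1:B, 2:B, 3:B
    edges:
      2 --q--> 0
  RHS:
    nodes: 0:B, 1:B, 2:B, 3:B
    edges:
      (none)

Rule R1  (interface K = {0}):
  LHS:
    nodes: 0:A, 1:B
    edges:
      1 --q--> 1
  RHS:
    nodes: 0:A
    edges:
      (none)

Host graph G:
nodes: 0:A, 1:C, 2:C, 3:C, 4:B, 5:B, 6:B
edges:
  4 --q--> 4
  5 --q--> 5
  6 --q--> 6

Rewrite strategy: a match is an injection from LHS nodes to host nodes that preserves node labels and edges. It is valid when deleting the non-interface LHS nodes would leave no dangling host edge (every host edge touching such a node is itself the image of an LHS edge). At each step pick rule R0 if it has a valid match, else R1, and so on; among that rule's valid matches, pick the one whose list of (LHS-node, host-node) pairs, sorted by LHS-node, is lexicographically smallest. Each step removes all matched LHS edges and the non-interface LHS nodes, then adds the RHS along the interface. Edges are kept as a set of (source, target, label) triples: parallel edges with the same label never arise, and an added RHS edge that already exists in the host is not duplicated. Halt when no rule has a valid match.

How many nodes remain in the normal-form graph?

initial: |V|=7 |E|=3  E = 4-q->4 5-q->5 6-q->6
step 1: apply R1 at {0↦0, 1↦4}  → |V|=6 |E|=2  E = 5-q->5 6-q->6
step 2: apply R1 at {0↦0, 1↦5}  → |V|=5 |E|=1  E = 6-q->6
step 3: apply R1 at {0↦0, 1↦6}  → |V|=4 |E|=0  E = ∅
halt: no rule applies after step 3
NF nodes: {0:A, 1:C, 2:C, 3:C}

Answer: 4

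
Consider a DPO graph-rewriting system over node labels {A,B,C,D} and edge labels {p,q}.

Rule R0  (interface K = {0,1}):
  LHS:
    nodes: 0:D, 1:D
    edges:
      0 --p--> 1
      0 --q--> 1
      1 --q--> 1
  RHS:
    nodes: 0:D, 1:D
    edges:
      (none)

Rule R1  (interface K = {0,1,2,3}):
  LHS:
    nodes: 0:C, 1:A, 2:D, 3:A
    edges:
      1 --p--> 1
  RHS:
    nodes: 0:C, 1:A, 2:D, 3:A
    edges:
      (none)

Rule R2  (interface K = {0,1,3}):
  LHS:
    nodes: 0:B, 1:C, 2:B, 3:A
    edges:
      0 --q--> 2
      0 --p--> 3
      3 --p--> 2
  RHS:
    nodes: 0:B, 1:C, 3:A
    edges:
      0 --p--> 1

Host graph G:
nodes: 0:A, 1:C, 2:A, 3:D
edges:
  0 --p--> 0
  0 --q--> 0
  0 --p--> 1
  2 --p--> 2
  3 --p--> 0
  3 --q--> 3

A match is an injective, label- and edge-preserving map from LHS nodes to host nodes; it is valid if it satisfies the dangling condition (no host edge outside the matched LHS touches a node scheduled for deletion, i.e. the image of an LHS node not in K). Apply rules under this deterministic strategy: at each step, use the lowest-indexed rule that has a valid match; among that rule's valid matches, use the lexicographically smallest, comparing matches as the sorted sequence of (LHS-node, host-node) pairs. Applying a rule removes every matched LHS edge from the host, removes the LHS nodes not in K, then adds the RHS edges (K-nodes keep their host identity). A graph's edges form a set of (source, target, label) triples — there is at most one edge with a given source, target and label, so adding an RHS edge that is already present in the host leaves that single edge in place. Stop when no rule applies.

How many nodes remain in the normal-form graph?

Answer: 4

Derivation:
initial: |V|=4 |E|=6  E = 0-p->0 0-q->0 0-p->1 2-p->2 3-p->0 3-q->3
step 1: apply R1 at {0↦1, 1↦0, 2↦3, 3↦2}  → |V|=4 |E|=5  E = 0-q->0 0-p->1 2-p->2 3-p->0 3-q->3
step 2: apply R1 at {0↦1, 1↦2, 2↦3, 3↦0}  → |V|=4 |E|=4  E = 0-q->0 0-p->1 3-p->0 3-q->3
normal form: no rule applies after step 2
NF nodes: {0:A, 1:C, 2:A, 3:D}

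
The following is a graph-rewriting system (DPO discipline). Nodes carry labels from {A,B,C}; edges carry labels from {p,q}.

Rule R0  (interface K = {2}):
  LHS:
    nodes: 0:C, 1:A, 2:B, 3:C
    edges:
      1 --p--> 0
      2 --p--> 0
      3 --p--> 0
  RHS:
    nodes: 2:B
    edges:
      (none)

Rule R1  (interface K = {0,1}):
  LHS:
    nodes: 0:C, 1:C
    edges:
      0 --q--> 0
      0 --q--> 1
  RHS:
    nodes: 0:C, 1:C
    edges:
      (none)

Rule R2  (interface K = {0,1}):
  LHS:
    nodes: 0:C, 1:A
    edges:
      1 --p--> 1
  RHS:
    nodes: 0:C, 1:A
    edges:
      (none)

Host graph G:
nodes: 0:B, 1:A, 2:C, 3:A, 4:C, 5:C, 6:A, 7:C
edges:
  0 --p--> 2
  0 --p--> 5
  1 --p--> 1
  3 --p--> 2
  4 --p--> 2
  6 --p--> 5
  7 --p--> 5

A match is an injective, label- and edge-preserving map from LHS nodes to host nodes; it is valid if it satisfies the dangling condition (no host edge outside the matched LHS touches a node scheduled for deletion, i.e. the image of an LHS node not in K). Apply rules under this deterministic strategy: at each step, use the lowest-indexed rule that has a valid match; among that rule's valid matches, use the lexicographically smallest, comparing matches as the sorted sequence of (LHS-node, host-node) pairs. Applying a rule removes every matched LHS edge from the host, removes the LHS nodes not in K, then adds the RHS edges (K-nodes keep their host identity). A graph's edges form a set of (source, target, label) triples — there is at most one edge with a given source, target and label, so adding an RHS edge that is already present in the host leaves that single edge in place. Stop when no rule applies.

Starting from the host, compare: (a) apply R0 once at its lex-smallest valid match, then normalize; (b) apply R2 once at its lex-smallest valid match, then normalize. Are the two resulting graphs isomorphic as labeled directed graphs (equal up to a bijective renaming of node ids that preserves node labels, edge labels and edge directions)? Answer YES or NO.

Answer: NO

Rewrite trace:
branch R0-first: apply at {0↦2, 1↦3, 2↦0, 3↦4} → |E|=4, then 1 more step(s) → NF |V|=2 |E|=1 V={0:B, 1:A} E=1-p->1
branch R2-first: apply at {0↦2, 1↦1} → |E|=6, then 2 more step(s) → NF |V|=2 |E|=0 V={0:B, 1:A} E=∅
graphs not isomorphic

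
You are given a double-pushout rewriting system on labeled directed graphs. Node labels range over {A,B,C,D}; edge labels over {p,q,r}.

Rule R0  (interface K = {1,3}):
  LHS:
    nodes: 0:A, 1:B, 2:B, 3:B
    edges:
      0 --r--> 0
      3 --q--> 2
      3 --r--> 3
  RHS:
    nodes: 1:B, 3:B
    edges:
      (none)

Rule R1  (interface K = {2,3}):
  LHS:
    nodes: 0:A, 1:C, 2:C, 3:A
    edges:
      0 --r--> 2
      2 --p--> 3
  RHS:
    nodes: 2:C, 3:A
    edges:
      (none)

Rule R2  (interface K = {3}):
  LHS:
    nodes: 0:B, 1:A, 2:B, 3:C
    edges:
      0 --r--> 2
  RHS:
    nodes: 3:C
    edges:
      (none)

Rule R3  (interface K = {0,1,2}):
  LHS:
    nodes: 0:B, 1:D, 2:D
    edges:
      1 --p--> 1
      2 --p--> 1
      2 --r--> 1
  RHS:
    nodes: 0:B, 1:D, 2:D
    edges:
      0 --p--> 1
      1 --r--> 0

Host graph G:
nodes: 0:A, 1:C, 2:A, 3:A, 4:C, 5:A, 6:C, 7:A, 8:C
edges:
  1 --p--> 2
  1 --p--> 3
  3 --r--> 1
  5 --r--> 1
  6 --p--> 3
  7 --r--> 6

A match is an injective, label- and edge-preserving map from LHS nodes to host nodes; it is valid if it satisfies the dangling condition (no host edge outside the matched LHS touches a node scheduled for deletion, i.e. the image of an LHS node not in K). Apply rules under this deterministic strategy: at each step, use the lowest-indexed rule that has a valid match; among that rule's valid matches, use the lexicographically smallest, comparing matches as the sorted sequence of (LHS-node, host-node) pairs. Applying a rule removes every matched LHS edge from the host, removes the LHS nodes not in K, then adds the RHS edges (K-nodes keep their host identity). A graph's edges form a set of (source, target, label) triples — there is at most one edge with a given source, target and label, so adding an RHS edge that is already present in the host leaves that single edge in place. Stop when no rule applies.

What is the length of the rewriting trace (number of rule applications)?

Answer: 2

Derivation:
[0] host  ⇒  9 nodes, 6 edges  {1-p->2 1-p->3 3-r->1 5-r->1 6-p->3 7-r->6}
[1] R1 @ {0↦5, 1↦4, 2↦1, 3↦2}  ⇒  7 nodes, 4 edges  {1-p->3 3-r->1 6-p->3 7-r->6}
[2] R1 @ {0↦7, 1↦8, 2↦6, 3↦3}  ⇒  5 nodes, 2 edges  {1-p->3 3-r->1}
halt: no rule applies after step 2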